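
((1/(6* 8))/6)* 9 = 1/32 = 0.03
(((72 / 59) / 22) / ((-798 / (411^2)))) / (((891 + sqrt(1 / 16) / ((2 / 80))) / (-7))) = 1013526 / 11110231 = 0.09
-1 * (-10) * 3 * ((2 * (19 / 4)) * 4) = 1140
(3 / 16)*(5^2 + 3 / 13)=123 / 26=4.73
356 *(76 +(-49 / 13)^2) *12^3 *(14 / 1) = 776895303.20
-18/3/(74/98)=-294/37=-7.95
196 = 196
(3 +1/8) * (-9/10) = -45/16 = -2.81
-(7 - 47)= 40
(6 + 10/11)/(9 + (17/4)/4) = 1216/1771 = 0.69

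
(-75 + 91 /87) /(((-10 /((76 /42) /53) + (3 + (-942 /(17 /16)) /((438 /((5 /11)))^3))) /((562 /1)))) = 453552738693831051 /3163515788594998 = 143.37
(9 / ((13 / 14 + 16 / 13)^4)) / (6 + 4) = 548599688 / 13252496445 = 0.04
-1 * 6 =-6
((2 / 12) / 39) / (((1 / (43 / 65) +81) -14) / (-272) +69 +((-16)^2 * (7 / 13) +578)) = 2924 / 536831955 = 0.00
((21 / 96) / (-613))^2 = 49 / 384787456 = 0.00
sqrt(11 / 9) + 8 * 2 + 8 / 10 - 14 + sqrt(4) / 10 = sqrt(11) / 3 + 3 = 4.11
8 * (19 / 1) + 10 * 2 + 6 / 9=518 / 3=172.67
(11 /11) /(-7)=-1 /7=-0.14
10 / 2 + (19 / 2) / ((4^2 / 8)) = 39 / 4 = 9.75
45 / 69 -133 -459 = -13601 / 23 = -591.35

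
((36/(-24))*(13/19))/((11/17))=-663/418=-1.59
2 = 2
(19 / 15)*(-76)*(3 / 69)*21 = -10108 / 115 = -87.90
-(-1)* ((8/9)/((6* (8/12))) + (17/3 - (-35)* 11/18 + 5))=581/18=32.28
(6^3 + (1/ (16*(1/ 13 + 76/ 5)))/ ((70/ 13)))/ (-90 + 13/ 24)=-48045481/ 19898396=-2.41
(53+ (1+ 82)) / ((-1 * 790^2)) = -34 / 156025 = -0.00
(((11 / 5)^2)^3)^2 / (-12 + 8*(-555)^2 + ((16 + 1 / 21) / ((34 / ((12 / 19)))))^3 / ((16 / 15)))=6595553074163354359982 / 1264308018362876220703125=0.01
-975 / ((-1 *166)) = 975 / 166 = 5.87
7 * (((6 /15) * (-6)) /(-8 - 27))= 12 /25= 0.48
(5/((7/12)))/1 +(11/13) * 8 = 1396/91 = 15.34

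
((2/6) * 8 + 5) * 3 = 23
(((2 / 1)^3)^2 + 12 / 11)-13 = 573 / 11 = 52.09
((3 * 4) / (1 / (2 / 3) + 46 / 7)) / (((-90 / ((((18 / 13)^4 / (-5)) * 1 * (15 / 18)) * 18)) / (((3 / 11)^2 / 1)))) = 26453952 / 1952572765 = 0.01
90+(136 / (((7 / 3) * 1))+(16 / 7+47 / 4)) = 4545 / 28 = 162.32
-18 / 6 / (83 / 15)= -45 / 83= -0.54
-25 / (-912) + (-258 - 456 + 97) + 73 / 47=-26379337 / 42864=-615.42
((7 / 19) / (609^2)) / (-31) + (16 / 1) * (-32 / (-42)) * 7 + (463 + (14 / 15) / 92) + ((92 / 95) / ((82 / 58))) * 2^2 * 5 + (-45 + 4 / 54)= 456534647921699 / 882845662230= 517.12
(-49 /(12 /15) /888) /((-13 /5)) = 1225 /46176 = 0.03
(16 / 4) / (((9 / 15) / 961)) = 19220 / 3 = 6406.67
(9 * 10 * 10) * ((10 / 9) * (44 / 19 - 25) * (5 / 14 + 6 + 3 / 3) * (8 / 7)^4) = -284708.64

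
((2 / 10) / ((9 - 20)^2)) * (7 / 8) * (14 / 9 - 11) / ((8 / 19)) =-2261 / 69696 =-0.03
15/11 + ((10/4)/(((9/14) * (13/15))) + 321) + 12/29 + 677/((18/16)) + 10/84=485507291/522522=929.16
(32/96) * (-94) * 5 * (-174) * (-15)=-408900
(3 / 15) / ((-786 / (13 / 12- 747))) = 8951 / 47160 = 0.19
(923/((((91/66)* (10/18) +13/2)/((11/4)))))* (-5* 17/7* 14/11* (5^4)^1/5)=-674847.52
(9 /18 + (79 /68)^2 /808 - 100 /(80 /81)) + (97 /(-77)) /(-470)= -6811050083473 /67606394240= -100.75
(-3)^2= 9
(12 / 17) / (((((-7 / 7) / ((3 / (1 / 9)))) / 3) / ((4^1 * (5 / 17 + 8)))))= -548208 / 289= -1896.91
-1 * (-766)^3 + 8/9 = 4045095872/9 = 449455096.89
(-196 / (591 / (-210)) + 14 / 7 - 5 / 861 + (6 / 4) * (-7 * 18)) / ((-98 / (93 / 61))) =308549882 / 168995071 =1.83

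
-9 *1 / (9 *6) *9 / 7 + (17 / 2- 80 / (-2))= 48.29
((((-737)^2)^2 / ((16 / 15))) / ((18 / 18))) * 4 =4425488438415 / 4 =1106372109603.75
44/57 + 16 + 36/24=18.27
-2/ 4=-1/ 2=-0.50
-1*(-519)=519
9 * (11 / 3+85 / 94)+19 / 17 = 67525 / 1598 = 42.26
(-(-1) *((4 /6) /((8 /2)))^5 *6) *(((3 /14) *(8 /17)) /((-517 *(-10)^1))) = 1 /66444840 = 0.00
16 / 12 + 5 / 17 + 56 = 2939 / 51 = 57.63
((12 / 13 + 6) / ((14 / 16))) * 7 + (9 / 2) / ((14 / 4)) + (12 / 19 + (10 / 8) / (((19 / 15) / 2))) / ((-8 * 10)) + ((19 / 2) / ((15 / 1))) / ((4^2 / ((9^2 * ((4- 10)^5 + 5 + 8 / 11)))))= -3782011707 / 152152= -24856.80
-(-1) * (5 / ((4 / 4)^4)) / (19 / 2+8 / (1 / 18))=10 / 307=0.03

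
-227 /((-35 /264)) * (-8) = -479424 /35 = -13697.83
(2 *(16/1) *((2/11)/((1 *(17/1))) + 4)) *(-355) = -8520000/187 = -45561.50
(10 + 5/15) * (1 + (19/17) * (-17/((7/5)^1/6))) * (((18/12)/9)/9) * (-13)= 226889/1134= 200.08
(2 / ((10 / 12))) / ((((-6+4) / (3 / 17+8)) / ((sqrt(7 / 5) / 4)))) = -417 * sqrt(35) / 850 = -2.90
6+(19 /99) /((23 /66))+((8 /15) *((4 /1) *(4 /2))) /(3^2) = 21812 /3105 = 7.02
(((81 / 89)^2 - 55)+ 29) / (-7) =199385 / 55447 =3.60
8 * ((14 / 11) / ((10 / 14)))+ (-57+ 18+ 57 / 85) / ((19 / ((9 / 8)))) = 851657 / 71060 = 11.99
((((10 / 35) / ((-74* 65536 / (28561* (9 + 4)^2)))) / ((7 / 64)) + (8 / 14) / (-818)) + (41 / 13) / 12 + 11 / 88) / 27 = -65528501911 / 799557018624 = -0.08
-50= -50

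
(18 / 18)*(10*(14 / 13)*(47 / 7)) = 940 / 13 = 72.31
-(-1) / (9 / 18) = 2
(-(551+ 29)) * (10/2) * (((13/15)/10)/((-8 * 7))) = 377/84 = 4.49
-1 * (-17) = 17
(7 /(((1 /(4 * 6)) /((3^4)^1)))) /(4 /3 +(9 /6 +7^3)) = 81648 /2075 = 39.35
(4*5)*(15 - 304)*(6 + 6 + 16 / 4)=-92480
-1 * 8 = -8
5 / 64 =0.08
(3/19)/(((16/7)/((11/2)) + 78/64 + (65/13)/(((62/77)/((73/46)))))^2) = 3086458676224/2580143447214153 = 0.00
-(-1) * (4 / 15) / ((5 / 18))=24 / 25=0.96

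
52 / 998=26 / 499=0.05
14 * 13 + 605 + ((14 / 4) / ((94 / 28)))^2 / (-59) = 102568096 / 130331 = 786.98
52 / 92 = 13 / 23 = 0.57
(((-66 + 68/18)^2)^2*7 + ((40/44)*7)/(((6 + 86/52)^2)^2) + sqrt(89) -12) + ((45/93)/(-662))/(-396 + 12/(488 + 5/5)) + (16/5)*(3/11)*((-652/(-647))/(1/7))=sqrt(89) + 50886778698752627000237141466932621/484981166049197723767414080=104925277.18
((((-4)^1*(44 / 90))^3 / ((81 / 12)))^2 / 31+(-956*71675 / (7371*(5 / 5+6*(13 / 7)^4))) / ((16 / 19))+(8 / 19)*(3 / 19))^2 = 8705532673254771588933071006940770041673071787458561 / 374700529924833392414802434661184070472656250000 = 23233.31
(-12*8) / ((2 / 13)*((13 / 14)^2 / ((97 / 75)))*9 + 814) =-912576 / 7746659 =-0.12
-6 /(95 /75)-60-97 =-3073 /19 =-161.74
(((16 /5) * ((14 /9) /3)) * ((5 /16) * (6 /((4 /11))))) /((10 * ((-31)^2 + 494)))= 77 /130950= 0.00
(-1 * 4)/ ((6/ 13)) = -26/ 3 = -8.67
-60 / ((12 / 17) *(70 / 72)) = -612 / 7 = -87.43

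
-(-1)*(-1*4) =-4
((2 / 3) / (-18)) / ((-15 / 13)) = 0.03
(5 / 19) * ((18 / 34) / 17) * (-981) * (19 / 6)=-14715 / 578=-25.46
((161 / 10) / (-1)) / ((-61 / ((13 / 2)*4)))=6.86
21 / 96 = 7 / 32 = 0.22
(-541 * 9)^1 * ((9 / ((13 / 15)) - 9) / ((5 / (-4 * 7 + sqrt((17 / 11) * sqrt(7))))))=35027.00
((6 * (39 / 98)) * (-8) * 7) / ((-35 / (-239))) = -223704 / 245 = -913.08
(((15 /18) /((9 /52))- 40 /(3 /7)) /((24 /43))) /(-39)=51385 /12636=4.07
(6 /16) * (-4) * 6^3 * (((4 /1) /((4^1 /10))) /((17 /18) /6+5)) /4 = -87480 /557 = -157.06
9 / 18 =1 / 2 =0.50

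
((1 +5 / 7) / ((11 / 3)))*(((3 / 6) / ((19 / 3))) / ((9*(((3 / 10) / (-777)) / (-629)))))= 1396380 / 209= 6681.24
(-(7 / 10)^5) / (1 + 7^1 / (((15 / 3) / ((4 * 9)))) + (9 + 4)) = -2401 / 920000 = -0.00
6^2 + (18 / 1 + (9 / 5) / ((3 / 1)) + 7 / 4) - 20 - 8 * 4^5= -163113 / 20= -8155.65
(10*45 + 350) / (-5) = -160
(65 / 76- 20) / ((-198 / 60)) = 2425 / 418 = 5.80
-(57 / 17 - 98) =1609 / 17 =94.65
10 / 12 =0.83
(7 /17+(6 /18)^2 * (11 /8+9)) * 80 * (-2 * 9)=-38300 /17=-2252.94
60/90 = 2/3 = 0.67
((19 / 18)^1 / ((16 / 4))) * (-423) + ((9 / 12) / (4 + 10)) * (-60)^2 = 4549 / 56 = 81.23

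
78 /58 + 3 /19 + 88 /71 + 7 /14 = 253673 /78242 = 3.24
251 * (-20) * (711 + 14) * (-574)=2089073000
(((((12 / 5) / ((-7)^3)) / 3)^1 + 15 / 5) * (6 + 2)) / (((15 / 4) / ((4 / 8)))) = 82256 / 25725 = 3.20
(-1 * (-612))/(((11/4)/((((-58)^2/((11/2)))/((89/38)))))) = 625865472/10769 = 58117.32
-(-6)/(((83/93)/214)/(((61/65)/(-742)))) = -3642066/2001545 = -1.82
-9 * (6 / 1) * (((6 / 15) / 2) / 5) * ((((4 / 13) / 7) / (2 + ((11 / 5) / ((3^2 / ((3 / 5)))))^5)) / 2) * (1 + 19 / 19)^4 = -0.38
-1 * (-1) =1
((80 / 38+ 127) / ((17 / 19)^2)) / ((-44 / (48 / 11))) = -50844 / 3179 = -15.99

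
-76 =-76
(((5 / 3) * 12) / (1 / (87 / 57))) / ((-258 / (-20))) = 5800 / 2451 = 2.37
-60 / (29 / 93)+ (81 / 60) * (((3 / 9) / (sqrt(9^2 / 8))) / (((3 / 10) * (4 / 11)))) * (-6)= -5580 / 29 - 11 * sqrt(2) / 2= -200.19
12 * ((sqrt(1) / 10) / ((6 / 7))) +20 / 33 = 331 / 165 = 2.01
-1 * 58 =-58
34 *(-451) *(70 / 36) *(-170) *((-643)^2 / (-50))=-377219704477 / 9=-41913300497.44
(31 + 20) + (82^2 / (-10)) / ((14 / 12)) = -18387 / 35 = -525.34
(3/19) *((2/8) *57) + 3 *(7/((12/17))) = 32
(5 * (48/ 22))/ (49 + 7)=0.19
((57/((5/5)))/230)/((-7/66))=-1881/805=-2.34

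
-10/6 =-5/3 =-1.67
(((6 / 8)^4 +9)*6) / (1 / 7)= 50085 / 128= 391.29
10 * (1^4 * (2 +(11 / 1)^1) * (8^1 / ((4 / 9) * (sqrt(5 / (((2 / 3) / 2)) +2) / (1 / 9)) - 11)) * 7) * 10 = 800800 / 151 +291200 * sqrt(17) / 151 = 13254.62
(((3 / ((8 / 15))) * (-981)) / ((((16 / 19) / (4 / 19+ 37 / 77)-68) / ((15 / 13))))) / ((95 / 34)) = 2276160345 / 66705808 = 34.12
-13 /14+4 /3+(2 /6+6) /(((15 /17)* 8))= 3281 /2520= 1.30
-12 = -12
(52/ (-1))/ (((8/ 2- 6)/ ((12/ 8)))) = 39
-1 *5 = -5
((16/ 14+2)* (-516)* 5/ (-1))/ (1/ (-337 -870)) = -68509320/ 7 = -9787045.71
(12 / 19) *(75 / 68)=225 / 323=0.70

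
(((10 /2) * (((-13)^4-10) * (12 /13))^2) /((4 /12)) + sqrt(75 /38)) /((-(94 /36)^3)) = -10268663312949120 /17546087-14580 * sqrt(114) /1972637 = -585239507.49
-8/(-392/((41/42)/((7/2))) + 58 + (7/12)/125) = 492000/82868713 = 0.01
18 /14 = 9 /7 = 1.29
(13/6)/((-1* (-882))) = 13/5292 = 0.00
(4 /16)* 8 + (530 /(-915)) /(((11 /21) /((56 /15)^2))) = -13.41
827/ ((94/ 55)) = 45485/ 94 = 483.88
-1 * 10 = -10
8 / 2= 4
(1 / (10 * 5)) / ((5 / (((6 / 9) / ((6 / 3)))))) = 1 / 750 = 0.00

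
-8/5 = -1.60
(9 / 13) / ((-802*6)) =-3 / 20852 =-0.00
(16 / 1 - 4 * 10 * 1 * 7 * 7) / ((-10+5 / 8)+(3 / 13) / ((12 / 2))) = 202176 / 971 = 208.21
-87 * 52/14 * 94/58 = -3666/7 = -523.71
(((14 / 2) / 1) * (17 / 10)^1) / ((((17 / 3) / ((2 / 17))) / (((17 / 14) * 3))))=9 / 10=0.90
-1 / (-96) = 1 / 96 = 0.01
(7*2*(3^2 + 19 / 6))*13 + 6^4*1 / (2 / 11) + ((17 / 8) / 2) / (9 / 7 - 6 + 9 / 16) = 1448022 / 155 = 9342.08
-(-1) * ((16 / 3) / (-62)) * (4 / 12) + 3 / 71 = 269 / 19809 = 0.01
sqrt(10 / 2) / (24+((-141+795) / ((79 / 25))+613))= 79 * sqrt(5) / 66673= 0.00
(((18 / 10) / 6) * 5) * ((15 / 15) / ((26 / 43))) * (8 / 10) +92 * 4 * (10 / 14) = 120503 / 455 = 264.84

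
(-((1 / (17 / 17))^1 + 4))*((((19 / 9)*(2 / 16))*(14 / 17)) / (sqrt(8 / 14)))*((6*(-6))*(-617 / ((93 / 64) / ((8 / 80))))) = -1312976*sqrt(7) / 1581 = -2197.22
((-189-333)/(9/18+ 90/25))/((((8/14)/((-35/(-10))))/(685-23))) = -21165795/41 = -516238.90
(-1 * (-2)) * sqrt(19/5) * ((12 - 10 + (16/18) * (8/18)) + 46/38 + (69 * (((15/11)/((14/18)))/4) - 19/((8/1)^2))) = 50893295 * sqrt(95)/3792096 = 130.81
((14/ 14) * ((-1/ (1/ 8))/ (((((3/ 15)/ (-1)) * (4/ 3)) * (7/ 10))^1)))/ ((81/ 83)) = 8300/ 189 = 43.92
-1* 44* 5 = -220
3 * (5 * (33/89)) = 495/89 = 5.56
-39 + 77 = 38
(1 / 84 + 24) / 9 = 2017 / 756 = 2.67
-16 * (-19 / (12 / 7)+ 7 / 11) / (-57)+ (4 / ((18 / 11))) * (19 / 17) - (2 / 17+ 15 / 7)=-550859 / 223839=-2.46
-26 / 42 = -13 / 21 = -0.62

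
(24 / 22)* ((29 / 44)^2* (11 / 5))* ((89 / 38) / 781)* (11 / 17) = 224547 / 110995720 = 0.00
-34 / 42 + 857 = 17980 / 21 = 856.19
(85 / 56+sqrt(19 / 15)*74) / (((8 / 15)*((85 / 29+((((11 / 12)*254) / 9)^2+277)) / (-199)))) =-33.33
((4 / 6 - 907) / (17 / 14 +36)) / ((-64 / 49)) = 932617 / 50016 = 18.65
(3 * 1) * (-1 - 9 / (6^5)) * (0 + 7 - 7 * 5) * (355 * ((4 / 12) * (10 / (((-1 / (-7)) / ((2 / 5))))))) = 15046675 / 54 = 278642.13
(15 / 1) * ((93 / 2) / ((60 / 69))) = 6417 / 8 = 802.12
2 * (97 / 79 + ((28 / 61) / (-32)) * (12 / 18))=70451 / 28914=2.44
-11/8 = -1.38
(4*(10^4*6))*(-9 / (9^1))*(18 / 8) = -540000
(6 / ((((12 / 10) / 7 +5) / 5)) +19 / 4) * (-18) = -68751 / 362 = -189.92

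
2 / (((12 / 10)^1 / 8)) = 40 / 3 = 13.33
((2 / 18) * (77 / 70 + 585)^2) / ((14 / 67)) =2301538507 / 12600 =182661.79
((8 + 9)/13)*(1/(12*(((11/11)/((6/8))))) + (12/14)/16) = 17/112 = 0.15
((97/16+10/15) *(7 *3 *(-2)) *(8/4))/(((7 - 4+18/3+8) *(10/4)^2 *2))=-133/50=-2.66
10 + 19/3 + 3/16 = 793/48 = 16.52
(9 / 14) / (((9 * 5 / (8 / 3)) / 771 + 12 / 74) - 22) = -342324 / 11617081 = -0.03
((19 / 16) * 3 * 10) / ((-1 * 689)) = -285 / 5512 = -0.05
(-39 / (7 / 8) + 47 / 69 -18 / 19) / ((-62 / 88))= 18104900 / 284487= 63.64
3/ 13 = 0.23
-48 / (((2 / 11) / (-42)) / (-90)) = -997920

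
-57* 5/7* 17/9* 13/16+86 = 7901/336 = 23.51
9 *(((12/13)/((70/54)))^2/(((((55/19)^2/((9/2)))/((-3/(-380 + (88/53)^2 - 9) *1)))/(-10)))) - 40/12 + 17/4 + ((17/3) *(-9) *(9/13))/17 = -115917442102811/85825894654500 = -1.35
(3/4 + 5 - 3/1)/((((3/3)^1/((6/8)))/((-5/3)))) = -55/16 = -3.44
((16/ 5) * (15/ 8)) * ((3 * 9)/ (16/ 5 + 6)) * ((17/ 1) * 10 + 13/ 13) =69255/ 23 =3011.09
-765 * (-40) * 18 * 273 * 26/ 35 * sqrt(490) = 781915680 * sqrt(10) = 2472634487.00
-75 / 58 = -1.29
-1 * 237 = -237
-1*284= -284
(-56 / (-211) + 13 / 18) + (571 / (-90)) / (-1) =23206 / 3165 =7.33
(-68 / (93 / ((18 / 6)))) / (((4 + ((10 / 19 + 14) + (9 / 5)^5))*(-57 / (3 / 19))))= 212500 / 1308717359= 0.00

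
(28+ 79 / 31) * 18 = 549.87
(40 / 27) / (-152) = -5 / 513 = -0.01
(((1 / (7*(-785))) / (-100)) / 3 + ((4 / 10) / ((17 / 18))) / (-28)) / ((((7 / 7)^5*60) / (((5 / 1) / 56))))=-423883 / 18832464000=-0.00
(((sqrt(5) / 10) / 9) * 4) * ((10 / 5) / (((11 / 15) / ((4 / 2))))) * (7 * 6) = 112 * sqrt(5) / 11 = 22.77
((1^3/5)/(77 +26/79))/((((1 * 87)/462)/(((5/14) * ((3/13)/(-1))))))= -2607/2303093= -0.00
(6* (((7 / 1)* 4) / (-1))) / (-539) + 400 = 30824 / 77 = 400.31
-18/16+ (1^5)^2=-1/8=-0.12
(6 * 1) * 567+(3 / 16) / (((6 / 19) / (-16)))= 6785 / 2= 3392.50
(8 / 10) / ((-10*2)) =-1 / 25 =-0.04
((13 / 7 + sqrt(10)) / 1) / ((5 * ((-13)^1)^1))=-sqrt(10) / 65 - 1 / 35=-0.08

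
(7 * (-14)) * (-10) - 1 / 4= 3919 / 4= 979.75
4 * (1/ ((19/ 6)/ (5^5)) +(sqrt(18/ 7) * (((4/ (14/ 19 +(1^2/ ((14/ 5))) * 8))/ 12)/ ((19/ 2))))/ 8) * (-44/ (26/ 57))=-4950000/ 13 -627 * sqrt(14)/ 3107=-380769.99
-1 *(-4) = 4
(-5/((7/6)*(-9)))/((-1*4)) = -5/42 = -0.12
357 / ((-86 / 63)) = -22491 / 86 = -261.52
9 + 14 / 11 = 113 / 11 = 10.27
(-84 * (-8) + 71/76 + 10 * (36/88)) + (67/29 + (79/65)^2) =69736249829/102430900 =680.81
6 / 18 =0.33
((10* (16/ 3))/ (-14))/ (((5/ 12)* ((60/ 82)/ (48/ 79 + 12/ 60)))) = -418528/ 41475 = -10.09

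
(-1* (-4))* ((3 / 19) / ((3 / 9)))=36 / 19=1.89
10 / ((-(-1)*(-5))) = -2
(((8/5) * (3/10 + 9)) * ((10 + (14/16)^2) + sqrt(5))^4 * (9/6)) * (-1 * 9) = -713408181724431/209715200 - 856736850879 * sqrt(5)/819200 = -5740322.93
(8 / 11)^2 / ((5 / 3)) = 192 / 605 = 0.32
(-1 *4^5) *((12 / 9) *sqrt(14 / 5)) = -4096 *sqrt(70) / 15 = -2284.64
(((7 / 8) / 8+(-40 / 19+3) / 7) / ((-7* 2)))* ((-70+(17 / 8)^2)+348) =-745011 / 155648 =-4.79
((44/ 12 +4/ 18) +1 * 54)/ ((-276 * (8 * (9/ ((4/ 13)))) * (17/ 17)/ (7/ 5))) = -3647/ 2906280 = -0.00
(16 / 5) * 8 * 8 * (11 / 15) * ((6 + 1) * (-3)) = -78848 / 25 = -3153.92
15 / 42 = 0.36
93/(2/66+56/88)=279/2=139.50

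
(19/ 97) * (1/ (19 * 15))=1/ 1455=0.00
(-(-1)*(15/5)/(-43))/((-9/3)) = 1/43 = 0.02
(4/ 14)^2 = 4/ 49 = 0.08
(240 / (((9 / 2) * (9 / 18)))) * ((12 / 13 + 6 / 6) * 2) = 16000 / 39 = 410.26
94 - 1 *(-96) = 190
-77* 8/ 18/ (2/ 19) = -2926/ 9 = -325.11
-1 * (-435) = 435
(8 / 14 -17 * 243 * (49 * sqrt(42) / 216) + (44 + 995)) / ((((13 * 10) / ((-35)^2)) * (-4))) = -254695 / 104 + 1836765 * sqrt(42) / 832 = 11858.22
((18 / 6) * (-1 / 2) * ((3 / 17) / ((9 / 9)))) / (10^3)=-9 / 34000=-0.00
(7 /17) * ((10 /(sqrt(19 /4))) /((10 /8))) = 112 * sqrt(19) /323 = 1.51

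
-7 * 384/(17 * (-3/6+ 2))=-1792/17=-105.41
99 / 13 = 7.62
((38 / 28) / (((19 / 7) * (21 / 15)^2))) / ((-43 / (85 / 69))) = -2125 / 290766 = -0.01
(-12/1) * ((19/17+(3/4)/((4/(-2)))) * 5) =-44.56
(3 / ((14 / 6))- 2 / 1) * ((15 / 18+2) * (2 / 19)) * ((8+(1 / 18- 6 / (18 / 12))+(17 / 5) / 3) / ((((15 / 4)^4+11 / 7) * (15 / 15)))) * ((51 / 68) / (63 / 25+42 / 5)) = -6351200 / 16674747453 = -0.00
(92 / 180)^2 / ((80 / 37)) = 19573 / 162000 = 0.12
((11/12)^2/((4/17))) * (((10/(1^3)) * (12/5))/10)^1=2057/240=8.57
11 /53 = 0.21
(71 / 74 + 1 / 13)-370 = -354943 / 962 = -368.96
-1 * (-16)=16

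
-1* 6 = -6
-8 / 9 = -0.89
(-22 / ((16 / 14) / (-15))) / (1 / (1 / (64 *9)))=385 / 768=0.50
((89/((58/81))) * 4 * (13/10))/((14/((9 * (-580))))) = -1686906/7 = -240986.57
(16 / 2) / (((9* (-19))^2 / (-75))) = -200 / 9747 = -0.02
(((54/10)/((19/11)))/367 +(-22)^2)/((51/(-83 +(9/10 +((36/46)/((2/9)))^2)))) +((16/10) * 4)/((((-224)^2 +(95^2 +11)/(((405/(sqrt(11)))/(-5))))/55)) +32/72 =-47544782035092183674749/71928377356837423050 +198792 * sqrt(11)/12744813805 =-661.00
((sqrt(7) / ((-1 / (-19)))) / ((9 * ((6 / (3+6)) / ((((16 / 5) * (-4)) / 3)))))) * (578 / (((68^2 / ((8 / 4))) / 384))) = -19456 * sqrt(7) / 15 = -3431.72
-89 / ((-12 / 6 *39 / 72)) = 1068 / 13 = 82.15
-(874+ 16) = -890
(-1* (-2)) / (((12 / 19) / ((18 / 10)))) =57 / 10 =5.70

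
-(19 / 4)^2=-361 / 16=-22.56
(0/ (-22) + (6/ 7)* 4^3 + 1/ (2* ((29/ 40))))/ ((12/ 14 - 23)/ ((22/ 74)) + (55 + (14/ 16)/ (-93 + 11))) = -81367616/ 28551631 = -2.85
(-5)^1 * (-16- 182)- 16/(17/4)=16766/17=986.24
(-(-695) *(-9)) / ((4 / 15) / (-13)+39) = -1219725 / 7601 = -160.47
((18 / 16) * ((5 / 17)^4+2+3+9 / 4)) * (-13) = -283679253 / 2672672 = -106.14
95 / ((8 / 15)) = 1425 / 8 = 178.12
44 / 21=2.10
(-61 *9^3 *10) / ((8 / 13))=-2890485 / 4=-722621.25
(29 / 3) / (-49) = -29 / 147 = -0.20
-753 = -753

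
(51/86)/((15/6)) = 51/215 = 0.24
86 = 86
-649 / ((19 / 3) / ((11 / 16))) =-21417 / 304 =-70.45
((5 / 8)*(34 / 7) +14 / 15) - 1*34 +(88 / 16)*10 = 24.97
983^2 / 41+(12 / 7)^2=47354065 / 2009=23570.96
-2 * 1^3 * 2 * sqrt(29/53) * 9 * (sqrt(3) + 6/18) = -36 * sqrt(4611)/53- 12 * sqrt(1537)/53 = -55.00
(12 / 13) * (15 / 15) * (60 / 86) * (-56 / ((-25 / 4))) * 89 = 1435392 / 2795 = 513.56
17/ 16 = 1.06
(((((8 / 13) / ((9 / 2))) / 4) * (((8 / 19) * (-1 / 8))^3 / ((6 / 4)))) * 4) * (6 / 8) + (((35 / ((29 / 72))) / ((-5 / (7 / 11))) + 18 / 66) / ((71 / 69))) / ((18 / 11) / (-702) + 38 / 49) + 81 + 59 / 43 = 79465856424762263 / 1154795285428083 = 68.81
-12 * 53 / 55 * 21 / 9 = -1484 / 55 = -26.98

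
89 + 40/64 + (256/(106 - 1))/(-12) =225343/2520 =89.42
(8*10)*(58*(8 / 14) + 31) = 35920 / 7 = 5131.43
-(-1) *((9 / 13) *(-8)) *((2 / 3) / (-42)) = 8 / 91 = 0.09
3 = 3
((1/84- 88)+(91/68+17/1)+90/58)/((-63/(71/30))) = 5005642/1956717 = 2.56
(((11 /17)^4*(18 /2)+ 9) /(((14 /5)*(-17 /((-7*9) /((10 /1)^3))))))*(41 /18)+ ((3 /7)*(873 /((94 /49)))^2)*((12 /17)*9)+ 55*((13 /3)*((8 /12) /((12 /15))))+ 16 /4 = 6368862408879335609 /11291270806800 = 564051.87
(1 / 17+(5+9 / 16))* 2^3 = 1529 / 34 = 44.97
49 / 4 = 12.25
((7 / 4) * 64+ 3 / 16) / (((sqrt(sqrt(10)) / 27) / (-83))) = -804519 * 10^(3 / 4) / 32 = -141379.46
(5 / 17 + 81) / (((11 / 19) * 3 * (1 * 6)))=13129 / 1683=7.80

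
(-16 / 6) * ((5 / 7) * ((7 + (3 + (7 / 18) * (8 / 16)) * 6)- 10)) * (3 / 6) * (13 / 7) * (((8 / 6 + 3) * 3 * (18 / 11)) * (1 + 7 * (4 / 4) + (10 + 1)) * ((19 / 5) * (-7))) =23671492 / 77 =307421.97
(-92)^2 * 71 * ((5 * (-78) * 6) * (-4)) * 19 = 106871880960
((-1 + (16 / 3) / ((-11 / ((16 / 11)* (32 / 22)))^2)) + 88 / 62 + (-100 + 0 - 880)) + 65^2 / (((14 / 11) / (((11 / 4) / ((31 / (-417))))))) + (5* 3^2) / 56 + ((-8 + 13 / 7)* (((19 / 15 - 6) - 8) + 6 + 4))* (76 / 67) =-191258441859008243 / 1545403522740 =-123759.55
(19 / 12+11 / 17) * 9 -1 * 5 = 1025 / 68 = 15.07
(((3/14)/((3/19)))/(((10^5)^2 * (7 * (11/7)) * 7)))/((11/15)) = 57/23716000000000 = 0.00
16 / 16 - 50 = -49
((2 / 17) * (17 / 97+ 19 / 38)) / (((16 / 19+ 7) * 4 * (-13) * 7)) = -2489 / 89435164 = -0.00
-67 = -67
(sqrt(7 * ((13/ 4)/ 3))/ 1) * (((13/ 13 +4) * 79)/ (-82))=-13.27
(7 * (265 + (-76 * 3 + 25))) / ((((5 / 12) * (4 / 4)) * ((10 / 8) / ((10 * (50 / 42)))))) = 9920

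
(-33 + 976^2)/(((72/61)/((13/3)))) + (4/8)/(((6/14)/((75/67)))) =50609581033/14472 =3497068.89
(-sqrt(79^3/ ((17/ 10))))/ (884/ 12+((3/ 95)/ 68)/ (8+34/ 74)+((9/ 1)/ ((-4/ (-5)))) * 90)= -28188780 * sqrt(13430)/ 6588622163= -0.50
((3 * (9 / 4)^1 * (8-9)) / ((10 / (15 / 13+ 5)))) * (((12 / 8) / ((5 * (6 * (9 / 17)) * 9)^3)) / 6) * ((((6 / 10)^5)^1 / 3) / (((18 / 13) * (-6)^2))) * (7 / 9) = -34391 / 239148450000000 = -0.00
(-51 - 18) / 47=-69 / 47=-1.47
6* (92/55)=552/55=10.04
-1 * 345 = -345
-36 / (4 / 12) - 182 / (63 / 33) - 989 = -3577 / 3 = -1192.33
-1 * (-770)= 770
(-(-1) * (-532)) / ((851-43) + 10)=-266 / 409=-0.65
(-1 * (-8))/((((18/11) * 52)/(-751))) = -8261/117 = -70.61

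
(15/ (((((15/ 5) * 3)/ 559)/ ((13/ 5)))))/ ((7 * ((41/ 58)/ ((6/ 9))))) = 842972/ 2583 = 326.35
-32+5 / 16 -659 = -690.69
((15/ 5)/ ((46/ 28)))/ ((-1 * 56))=-3/ 92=-0.03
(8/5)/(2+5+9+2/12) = 48/485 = 0.10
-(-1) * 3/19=3/19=0.16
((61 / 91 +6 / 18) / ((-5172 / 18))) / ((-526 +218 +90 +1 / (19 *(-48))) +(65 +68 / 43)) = 5372592 / 232897239575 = 0.00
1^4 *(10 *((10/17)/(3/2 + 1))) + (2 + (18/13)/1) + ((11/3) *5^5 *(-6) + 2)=-15192040/221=-68742.26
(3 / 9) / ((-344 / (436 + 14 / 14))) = -437 / 1032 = -0.42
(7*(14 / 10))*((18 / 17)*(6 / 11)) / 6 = 882 / 935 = 0.94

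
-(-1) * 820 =820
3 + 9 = 12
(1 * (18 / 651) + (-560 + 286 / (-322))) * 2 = -5598510 / 4991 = -1121.72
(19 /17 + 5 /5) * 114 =241.41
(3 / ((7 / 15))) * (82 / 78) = 615 / 91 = 6.76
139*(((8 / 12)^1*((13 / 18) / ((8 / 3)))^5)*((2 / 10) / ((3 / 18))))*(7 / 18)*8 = 361268089 / 716636160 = 0.50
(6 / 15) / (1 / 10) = 4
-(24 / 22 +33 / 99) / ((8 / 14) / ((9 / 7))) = -141 / 44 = -3.20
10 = 10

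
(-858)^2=736164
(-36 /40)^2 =81 /100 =0.81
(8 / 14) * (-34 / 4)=-34 / 7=-4.86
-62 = -62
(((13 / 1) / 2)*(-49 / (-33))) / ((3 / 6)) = 637 / 33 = 19.30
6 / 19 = 0.32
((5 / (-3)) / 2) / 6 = -5 / 36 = -0.14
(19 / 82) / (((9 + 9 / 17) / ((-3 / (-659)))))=323 / 2918052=0.00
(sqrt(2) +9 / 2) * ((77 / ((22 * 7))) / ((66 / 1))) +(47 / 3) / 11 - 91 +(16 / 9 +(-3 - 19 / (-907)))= -5925877 / 65304 +sqrt(2) / 132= -90.73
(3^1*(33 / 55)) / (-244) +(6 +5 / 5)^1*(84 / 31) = 717081 / 37820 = 18.96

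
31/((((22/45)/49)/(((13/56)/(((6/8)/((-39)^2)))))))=64361115/44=1462752.61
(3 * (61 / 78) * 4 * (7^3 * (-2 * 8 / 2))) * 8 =-2678144 / 13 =-206011.08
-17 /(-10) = 17 /10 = 1.70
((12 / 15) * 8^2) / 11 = 256 / 55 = 4.65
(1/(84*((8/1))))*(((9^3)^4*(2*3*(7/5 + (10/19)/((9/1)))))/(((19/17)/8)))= 665247082651191/25270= 26325567180.50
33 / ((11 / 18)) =54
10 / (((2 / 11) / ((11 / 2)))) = 605 / 2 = 302.50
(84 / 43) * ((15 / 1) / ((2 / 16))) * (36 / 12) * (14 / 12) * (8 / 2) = 141120 / 43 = 3281.86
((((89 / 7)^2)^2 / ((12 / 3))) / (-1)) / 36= -62742241 / 345744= -181.47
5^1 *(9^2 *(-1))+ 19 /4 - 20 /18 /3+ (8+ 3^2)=-41431 /108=-383.62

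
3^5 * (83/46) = 20169/46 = 438.46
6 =6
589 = 589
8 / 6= 4 / 3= 1.33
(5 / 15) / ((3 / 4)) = 4 / 9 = 0.44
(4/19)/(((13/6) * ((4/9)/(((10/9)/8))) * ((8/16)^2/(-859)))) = -25770/247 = -104.33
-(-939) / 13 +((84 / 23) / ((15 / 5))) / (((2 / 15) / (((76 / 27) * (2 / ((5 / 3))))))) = 92455 / 897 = 103.07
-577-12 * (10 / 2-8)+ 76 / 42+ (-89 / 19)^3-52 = -99958834 / 144039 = -693.97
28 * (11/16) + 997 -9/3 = 4053/4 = 1013.25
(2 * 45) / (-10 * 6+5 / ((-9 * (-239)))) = -38718 / 25811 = -1.50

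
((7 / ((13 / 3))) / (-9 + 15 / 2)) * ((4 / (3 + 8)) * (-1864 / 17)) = 104384 / 2431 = 42.94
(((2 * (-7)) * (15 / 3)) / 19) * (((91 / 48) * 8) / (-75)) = 637 / 855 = 0.75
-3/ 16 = -0.19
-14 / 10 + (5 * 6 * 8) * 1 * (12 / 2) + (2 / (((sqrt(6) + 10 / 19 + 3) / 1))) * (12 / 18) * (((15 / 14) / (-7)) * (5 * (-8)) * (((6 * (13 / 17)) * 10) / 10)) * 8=15507583387 / 9675295 - 90105600 * sqrt(6) / 1935059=1488.74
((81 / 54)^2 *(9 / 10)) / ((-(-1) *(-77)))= -0.03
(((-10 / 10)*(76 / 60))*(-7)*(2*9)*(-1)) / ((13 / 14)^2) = -156408 / 845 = -185.10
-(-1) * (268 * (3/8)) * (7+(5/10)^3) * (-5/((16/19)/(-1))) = 1088415/256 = 4251.62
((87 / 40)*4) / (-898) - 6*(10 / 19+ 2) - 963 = -166894953 / 170620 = -978.17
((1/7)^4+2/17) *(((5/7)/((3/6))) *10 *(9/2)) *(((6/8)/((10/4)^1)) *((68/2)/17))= 1301130/285719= 4.55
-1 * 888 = -888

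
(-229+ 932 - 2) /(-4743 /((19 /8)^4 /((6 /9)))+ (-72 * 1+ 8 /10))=-456775105 /111152036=-4.11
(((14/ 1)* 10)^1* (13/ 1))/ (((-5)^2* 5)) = 364/ 25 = 14.56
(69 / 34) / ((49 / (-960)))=-33120 / 833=-39.76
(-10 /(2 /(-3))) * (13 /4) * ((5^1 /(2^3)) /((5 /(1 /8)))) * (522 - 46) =23205 /64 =362.58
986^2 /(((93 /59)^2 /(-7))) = -23689499932 /8649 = -2738987.16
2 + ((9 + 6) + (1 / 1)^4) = 18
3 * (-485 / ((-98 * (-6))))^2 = 235225 / 115248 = 2.04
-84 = -84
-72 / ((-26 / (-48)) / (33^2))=-1881792 / 13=-144753.23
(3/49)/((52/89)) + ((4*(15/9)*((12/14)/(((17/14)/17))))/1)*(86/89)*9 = 157795923/226772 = 695.84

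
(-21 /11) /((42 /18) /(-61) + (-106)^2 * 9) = -3843 /203562535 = -0.00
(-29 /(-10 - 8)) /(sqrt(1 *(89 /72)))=29 *sqrt(178) /267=1.45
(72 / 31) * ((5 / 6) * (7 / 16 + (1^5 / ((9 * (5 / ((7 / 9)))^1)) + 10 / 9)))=10147 / 3348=3.03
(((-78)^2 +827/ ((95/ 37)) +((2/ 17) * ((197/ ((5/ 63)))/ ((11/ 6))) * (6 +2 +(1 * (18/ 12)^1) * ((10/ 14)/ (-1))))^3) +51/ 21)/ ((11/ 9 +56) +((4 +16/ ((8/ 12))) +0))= 15772827.15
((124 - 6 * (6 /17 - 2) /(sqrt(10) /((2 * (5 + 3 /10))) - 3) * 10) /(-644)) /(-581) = 9651997 /39804221107 - 15900 * sqrt(10) /5686317301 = 0.00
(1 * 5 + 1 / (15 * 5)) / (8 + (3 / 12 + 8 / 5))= 1504 / 2955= 0.51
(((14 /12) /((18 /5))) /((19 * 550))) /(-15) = -7 /3385800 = -0.00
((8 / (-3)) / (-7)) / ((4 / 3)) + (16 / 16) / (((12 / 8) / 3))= 16 / 7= 2.29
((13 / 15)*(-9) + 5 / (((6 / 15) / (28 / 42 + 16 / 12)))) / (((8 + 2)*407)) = 43 / 10175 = 0.00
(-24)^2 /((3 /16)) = 3072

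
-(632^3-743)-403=-252435628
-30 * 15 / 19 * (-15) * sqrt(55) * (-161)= -1086750 * sqrt(55) / 19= -424187.04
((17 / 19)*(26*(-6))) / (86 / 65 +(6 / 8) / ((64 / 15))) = -44129280 / 473879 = -93.12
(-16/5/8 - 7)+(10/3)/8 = -419/60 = -6.98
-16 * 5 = -80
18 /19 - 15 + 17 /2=-211 /38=-5.55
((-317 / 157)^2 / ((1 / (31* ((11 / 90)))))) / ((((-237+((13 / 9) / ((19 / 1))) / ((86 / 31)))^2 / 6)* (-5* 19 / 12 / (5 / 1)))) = -1560157406218224 / 1496768675503960445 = -0.00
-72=-72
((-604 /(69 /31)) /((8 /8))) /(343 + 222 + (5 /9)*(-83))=-28086 /53705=-0.52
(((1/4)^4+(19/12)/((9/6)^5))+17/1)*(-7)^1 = -22485743/186624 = -120.49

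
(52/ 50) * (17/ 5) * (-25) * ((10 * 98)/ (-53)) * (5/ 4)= 108290/ 53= 2043.21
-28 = -28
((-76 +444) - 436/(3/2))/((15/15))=232/3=77.33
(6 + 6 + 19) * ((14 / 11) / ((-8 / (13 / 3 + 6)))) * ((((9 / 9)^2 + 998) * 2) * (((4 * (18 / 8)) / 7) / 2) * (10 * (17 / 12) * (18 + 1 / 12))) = -5902639785 / 352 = -16768863.03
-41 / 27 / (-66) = 41 / 1782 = 0.02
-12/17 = -0.71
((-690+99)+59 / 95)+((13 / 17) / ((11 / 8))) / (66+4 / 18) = -1562701988 / 2646985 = -590.37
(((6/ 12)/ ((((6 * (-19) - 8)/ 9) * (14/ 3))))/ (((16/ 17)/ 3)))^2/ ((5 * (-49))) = -1896129/ 731883192320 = -0.00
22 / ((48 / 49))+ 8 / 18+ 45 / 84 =11813 / 504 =23.44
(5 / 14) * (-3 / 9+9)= 65 / 21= 3.10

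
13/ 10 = 1.30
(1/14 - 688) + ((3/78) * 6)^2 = -1627513/2366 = -687.88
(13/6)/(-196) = -13/1176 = -0.01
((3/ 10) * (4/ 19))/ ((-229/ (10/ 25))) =-12/ 108775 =-0.00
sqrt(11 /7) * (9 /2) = 9 * sqrt(77) /14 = 5.64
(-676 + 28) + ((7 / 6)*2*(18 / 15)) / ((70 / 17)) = -16183 / 25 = -647.32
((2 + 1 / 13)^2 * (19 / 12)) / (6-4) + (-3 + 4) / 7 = 33671 / 9464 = 3.56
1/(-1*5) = -1/5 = -0.20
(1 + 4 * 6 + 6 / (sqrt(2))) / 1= 3 * sqrt(2) + 25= 29.24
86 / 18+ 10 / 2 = 88 / 9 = 9.78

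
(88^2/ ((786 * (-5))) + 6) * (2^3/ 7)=63344/ 13755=4.61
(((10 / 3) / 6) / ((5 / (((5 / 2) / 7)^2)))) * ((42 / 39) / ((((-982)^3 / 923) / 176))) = -19525 / 7457358573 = -0.00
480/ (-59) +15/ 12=-1625/ 236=-6.89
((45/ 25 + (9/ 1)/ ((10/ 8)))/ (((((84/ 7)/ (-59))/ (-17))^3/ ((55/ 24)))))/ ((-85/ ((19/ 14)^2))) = -235696842601/ 903168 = -260966.78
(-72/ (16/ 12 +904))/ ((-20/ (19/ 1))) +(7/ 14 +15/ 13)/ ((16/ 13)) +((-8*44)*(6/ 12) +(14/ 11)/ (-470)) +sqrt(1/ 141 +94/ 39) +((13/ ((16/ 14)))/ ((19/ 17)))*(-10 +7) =-43778821993/ 213434144 +sqrt(902447)/ 611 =-203.56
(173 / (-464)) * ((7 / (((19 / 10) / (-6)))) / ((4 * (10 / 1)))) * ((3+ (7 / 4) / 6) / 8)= 95669 / 1128448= 0.08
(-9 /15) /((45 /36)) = -12 /25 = -0.48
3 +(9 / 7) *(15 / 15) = 30 / 7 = 4.29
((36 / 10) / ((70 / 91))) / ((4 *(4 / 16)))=117 / 25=4.68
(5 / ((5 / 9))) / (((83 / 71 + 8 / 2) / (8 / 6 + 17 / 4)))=14271 / 1468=9.72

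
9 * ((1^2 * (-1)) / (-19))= 9 / 19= 0.47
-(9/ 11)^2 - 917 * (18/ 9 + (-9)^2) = -9209512/ 121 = -76111.67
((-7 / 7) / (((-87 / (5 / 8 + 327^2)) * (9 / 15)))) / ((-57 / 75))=-5627875 / 2088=-2695.34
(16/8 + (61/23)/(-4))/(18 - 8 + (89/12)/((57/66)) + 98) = 0.01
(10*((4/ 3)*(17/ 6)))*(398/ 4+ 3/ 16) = 135575/ 36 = 3765.97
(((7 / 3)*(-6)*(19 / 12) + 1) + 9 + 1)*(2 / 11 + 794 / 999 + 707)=-521256985 / 65934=-7905.74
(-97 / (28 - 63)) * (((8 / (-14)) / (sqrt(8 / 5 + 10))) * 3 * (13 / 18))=-1261 * sqrt(290) / 21315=-1.01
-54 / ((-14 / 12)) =324 / 7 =46.29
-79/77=-1.03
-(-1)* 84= 84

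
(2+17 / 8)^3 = 35937 / 512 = 70.19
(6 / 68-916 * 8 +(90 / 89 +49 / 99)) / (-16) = 2194800625 / 4793184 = 457.90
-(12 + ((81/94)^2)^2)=-979945473/78074896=-12.55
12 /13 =0.92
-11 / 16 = -0.69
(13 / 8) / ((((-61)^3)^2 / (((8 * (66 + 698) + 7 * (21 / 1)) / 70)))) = 81367 / 28851409642160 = 0.00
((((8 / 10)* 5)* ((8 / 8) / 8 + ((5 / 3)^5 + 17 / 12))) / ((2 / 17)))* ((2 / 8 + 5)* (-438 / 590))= -243209939 / 127440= -1908.43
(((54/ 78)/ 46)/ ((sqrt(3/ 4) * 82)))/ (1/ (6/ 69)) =3 * sqrt(3)/ 281957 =0.00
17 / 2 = 8.50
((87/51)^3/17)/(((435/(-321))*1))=-89987/417605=-0.22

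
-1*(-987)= 987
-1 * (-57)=57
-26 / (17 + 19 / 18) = -36 / 25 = -1.44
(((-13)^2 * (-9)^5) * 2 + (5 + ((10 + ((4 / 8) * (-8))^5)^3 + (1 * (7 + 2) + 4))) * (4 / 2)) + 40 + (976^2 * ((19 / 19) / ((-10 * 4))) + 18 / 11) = -115784008272 / 55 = -2105163786.76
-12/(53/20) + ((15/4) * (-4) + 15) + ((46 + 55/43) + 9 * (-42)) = -764033/2279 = -335.25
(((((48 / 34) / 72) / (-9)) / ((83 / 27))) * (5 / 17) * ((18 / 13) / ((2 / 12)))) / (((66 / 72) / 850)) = -324000 / 201773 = -1.61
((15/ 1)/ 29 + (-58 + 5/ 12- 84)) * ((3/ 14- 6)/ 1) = 189351/ 232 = 816.17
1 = 1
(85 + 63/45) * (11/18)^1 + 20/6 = 56.13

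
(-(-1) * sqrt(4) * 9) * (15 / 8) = 33.75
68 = 68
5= 5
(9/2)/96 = 3/64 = 0.05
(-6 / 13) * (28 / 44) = -0.29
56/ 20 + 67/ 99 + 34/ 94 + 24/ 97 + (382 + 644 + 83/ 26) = 60626906099/ 58674330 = 1033.28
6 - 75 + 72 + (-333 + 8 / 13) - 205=-534.38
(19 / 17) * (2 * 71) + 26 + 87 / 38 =120799 / 646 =187.00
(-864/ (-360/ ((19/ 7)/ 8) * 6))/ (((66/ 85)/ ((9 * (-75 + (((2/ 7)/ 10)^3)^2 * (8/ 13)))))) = -157886127804693/ 1338257375000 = -117.98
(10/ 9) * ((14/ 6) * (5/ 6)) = 175/ 81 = 2.16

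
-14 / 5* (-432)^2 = -2612736 / 5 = -522547.20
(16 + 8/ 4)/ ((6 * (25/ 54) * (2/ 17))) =1377/ 25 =55.08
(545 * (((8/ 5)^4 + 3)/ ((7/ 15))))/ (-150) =-92977/ 1250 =-74.38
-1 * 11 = -11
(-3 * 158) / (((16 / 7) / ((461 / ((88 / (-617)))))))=471880983 / 704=670285.49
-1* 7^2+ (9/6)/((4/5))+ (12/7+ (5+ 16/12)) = -6565/168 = -39.08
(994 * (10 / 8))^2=6175225 / 4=1543806.25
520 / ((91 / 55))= 2200 / 7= 314.29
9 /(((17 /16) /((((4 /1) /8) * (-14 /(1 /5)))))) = -5040 /17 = -296.47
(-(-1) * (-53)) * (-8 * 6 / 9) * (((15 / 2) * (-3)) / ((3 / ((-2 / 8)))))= 530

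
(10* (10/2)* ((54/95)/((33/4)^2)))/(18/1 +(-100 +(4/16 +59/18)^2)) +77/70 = 2267184727/2072387570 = 1.09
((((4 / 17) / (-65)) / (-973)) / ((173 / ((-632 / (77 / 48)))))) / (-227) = 121344 / 3251155963055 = 0.00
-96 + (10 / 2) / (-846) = -81221 / 846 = -96.01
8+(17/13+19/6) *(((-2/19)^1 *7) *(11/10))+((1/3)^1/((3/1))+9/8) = 498799/88920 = 5.61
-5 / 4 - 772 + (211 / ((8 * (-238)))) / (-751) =-1105673057 / 1429904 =-773.25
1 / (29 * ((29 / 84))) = 84 / 841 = 0.10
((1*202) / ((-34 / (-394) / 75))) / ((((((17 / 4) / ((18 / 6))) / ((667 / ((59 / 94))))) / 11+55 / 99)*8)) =9262703137050 / 234541673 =39492.78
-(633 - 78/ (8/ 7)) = -2259/ 4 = -564.75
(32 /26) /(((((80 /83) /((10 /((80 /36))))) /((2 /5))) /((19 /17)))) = 14193 /5525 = 2.57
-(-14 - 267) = 281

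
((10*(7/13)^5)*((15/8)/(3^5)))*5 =2100875/120298932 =0.02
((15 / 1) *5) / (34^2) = 75 / 1156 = 0.06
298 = 298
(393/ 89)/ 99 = 131/ 2937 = 0.04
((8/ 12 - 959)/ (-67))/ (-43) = -2875/ 8643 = -0.33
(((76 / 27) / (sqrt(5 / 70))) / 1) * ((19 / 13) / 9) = 1.71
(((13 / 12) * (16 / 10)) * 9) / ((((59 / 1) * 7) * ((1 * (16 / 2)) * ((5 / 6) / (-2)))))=-117 / 10325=-0.01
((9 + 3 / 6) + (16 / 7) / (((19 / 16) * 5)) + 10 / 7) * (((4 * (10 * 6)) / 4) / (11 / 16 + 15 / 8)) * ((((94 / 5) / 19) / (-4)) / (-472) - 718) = -20255314998 / 106495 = -190199.68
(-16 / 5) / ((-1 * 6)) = 8 / 15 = 0.53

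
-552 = -552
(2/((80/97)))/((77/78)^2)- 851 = -50308253/59290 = -848.51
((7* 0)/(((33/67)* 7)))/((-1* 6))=0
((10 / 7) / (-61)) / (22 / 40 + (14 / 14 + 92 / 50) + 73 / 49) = -7000 / 1458571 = -0.00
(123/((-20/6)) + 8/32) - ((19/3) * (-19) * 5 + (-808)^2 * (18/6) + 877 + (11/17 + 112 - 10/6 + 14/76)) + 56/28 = -37965674807/19380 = -1959013.15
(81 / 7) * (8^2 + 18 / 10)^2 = 1252503 / 25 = 50100.12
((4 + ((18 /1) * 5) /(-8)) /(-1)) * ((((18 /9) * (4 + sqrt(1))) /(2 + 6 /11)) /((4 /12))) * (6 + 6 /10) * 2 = 31581 /28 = 1127.89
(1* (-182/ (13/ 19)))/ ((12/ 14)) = -931/ 3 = -310.33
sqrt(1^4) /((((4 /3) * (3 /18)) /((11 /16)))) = 99 /32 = 3.09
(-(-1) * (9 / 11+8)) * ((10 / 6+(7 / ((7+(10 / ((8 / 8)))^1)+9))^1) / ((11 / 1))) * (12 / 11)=29294 / 17303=1.69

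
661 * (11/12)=605.92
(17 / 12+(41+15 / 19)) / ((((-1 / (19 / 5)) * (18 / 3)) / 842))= -4147271 / 180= -23040.39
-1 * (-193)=193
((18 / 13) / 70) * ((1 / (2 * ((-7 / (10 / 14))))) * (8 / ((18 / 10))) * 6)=-120 / 4459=-0.03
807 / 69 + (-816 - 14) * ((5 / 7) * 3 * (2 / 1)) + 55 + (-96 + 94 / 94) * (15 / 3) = -638437 / 161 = -3965.45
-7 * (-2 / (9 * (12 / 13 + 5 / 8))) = 208 / 207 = 1.00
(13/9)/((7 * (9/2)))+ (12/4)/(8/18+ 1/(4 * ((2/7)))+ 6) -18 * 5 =-26756636/298809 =-89.54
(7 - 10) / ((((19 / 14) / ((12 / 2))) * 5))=-252 / 95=-2.65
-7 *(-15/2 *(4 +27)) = 1627.50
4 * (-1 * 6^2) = -144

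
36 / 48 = 3 / 4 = 0.75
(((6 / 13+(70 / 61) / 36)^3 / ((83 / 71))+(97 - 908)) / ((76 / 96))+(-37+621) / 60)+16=-954115153801259701 / 955493051661135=-998.56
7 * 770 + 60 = 5450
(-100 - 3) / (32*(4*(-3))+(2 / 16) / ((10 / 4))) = 2060 / 7679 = 0.27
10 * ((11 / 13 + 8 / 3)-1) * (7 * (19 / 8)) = 32585 / 78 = 417.76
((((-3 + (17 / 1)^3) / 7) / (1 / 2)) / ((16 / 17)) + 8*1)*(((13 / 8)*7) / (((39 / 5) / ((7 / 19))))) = 805.13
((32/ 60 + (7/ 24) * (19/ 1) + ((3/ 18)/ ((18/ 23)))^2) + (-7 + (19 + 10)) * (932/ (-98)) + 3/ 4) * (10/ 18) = -578263369/ 5143824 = -112.42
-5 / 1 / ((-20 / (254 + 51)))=76.25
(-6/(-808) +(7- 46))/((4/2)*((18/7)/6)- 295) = 110271/831836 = 0.13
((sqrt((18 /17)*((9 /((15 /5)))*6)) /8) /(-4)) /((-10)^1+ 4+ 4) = 9*sqrt(17) /544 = 0.07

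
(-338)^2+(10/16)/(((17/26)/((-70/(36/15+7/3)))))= 275750891/2414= 114229.86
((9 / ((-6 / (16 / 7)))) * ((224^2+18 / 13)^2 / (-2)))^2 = 26071618048985614208903424 / 1399489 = 18629384045880756625.38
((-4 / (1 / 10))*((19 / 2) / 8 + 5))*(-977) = 483615 / 2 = 241807.50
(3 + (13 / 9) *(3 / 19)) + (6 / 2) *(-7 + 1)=-842 / 57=-14.77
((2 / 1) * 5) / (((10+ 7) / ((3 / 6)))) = 5 / 17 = 0.29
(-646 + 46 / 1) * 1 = -600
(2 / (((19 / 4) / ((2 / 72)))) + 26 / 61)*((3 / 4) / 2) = 571 / 3477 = 0.16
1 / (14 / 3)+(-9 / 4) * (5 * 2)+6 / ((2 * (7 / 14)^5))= 516 / 7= 73.71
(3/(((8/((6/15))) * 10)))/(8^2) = 3/12800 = 0.00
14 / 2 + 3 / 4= 31 / 4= 7.75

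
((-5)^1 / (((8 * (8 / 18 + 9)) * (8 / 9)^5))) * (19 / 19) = -531441 / 4456448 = -0.12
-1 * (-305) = 305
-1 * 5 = -5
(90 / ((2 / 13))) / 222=195 / 74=2.64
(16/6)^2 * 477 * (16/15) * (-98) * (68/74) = -180834304/555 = -325827.57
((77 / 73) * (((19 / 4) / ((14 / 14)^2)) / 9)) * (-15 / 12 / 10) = -1463 / 21024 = -0.07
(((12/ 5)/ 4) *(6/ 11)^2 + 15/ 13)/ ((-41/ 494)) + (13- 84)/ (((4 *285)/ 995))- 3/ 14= -3097302617/ 39588780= -78.24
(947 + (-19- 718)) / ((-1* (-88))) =105 / 44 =2.39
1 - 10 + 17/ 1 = 8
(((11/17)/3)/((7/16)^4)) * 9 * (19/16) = 2568192/40817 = 62.92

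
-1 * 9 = -9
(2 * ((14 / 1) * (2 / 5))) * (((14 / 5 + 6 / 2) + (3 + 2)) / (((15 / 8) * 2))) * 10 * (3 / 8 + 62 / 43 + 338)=117832176 / 1075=109611.33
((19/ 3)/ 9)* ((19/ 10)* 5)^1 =361/ 54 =6.69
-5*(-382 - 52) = 2170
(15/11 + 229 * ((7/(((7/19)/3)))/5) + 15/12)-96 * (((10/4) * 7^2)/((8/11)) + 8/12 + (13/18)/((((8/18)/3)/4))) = -3408413/220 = -15492.79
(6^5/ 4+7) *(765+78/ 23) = 34480023/ 23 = 1499131.43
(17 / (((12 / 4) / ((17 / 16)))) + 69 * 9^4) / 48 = 9431.56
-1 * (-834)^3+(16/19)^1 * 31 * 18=11021789304/19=580094173.89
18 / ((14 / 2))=18 / 7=2.57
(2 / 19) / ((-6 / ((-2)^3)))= 8 / 57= 0.14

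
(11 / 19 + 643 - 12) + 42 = 12798 / 19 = 673.58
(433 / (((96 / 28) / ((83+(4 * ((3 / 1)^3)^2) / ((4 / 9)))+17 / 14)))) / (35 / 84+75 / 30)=40283289 / 140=287737.78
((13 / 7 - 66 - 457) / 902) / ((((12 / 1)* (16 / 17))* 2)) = -323 / 12628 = -0.03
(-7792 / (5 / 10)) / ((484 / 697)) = -2715512 / 121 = -22442.25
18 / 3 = 6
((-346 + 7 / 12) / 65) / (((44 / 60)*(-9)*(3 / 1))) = 4145 / 15444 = 0.27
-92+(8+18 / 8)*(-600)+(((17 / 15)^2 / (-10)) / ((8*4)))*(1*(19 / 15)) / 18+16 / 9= -121309925491 / 19440000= -6240.22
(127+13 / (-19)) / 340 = 120 / 323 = 0.37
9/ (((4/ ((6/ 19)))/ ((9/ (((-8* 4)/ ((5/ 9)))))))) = -135/ 1216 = -0.11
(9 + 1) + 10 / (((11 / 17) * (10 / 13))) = 331 / 11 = 30.09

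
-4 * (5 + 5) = -40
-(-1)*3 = 3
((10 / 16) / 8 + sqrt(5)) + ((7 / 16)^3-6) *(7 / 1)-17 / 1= -238943 / 4096 + sqrt(5)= -56.10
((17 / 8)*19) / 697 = 19 / 328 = 0.06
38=38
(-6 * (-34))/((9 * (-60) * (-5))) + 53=11942/225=53.08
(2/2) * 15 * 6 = 90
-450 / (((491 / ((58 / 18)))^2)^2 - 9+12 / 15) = -795691125 / 953314082022542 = -0.00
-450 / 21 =-150 / 7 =-21.43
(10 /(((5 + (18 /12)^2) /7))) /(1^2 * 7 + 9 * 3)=140 /493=0.28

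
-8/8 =-1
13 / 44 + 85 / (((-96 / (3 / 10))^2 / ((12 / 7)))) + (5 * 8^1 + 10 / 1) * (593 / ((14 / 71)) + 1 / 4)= 59286069041 / 394240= 150380.65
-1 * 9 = -9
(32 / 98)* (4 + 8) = 192 / 49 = 3.92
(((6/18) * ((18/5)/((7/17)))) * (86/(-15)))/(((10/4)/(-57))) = 380.96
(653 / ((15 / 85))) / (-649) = -11101 / 1947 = -5.70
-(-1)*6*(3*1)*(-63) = -1134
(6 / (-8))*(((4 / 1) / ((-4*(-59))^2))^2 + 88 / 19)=-51183732921 / 14734710976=-3.47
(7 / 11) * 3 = 21 / 11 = 1.91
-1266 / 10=-633 / 5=-126.60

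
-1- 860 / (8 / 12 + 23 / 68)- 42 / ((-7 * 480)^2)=-9442675241 / 11020800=-856.80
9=9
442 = 442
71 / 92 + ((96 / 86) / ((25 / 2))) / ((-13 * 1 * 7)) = 6936743 / 8999900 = 0.77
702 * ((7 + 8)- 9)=4212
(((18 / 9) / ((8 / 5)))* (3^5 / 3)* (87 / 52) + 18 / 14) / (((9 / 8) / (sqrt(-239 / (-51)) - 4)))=-55226 / 91 + 27613* sqrt(12189) / 9282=-278.44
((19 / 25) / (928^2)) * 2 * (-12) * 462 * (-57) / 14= 107217 / 2691200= 0.04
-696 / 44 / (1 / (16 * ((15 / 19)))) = -41760 / 209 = -199.81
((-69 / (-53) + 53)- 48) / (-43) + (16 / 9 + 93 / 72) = 2.92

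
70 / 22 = 35 / 11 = 3.18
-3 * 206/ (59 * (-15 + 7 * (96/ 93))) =19158/ 14219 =1.35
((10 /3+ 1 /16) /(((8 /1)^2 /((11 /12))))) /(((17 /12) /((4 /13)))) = 1793 /169728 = 0.01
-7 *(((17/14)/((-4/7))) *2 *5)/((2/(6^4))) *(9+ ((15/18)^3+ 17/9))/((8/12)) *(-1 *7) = -92850345/8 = -11606293.12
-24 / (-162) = 4 / 27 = 0.15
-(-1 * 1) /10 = 1 /10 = 0.10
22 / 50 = 11 / 25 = 0.44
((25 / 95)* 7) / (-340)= -7 / 1292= -0.01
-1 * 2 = -2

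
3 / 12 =1 / 4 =0.25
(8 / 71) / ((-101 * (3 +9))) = -2 / 21513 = -0.00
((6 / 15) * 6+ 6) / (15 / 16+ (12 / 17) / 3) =11424 / 1595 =7.16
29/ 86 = 0.34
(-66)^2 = 4356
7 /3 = 2.33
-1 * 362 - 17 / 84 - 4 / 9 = -91387 / 252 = -362.65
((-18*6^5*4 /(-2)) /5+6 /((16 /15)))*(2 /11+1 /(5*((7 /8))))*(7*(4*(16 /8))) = 353874654 /275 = 1286816.92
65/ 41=1.59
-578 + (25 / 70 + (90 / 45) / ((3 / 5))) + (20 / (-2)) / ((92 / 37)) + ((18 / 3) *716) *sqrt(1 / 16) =239408 / 483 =495.67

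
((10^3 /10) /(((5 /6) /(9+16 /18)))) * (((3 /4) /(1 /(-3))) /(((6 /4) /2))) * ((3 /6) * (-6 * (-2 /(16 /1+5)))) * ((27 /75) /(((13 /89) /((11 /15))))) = -4182288 /2275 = -1838.37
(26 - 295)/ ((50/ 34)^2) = -77741/ 625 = -124.39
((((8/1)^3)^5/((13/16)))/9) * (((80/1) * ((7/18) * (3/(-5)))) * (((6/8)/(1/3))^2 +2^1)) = -222646706578128896/351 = -634321101362190.59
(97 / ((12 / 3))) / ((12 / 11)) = 1067 / 48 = 22.23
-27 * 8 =-216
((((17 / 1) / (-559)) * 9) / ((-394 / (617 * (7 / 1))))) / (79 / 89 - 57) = -58811823 / 1099908524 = -0.05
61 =61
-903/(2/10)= -4515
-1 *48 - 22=-70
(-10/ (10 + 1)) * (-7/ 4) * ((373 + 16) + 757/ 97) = 673575/ 1067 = 631.28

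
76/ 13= 5.85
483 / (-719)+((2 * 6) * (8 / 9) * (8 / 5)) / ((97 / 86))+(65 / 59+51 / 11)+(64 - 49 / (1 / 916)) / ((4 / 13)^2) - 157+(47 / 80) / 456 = -260641130116836093 / 550400597120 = -473548.05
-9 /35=-0.26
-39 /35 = -1.11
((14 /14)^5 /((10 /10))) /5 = 1 /5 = 0.20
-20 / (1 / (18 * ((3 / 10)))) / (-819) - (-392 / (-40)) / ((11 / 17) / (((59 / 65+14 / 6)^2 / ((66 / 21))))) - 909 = -154512019579 / 161035875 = -959.49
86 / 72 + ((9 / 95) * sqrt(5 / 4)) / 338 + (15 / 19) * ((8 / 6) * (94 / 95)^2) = 2.23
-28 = -28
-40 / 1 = -40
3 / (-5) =-3 / 5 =-0.60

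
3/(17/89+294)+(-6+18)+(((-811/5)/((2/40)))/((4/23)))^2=9109966945310/26183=347934421.01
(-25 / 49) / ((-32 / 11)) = 275 / 1568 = 0.18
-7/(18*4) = -7/72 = -0.10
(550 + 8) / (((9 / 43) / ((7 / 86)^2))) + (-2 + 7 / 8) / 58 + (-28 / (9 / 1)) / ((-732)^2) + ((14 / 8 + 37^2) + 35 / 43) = 8354071633549 / 6013552752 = 1389.21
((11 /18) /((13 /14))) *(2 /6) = 77 /351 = 0.22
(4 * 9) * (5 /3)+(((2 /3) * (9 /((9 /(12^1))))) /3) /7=1268 /21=60.38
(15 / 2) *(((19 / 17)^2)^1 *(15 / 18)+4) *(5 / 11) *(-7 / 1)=-1529675 / 12716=-120.30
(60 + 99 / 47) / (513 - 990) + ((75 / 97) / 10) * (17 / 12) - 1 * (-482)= 2795021293 / 5799048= 481.98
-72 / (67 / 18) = -1296 / 67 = -19.34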